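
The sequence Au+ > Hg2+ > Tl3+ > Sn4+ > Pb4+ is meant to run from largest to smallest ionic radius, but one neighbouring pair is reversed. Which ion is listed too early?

Sn4+

Scanning neighbour by neighbour, only Sn4+/Pb4+ violates a trend: Sn4+ and Pb4+ are in one column with the same charge; the lighter period-5 ion has one fewer shell and is smaller. That makes Sn4+ the one sitting a position early relative to where it belongs.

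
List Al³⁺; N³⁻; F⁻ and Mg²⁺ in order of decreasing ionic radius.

These species are isoelectronic with 10 electrons. The only difference is the number of protons: Al³⁺ (Z=13), Mg²⁺ (Z=12), F⁻ (Z=9), N³⁻ (Z=7). The strongest nuclear pull (Al³⁺) gives the smallest ion.

N³⁻ > F⁻ > Mg²⁺ > Al³⁺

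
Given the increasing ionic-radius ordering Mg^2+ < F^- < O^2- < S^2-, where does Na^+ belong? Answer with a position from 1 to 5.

2

Tabulating Z and e⁻: Mg^2+ (Z=12, 10 e⁻), Na^+ (Z=11, 10 e⁻), F^- (Z=9, 10 e⁻), O^2- (Z=8, 10 e⁻), S^2- (Z=16, 18 e⁻). Mg^2+ < Na^+ (both 10 e⁻, Z=12>11); Na^+ < F^- (isoelectronic, higher Z=11 is smaller); F^- < O^2- (isoelectronic, higher Z=9 is smaller); O^2- < S^2- (same group, 1 shell fewer).
Merged order: Mg^2+ < Na^+ < F^- < O^2- < S^2- — Na^+ is number 2.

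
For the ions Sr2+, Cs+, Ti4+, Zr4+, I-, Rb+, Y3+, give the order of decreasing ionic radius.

I- > Cs+ > Rb+ > Sr2+ > Y3+ > Zr4+ > Ti4+

Ti4+ has 18 e⁻ (Z=22), Zr4+ has 36 e⁻ (Z=40), Y3+ has 36 e⁻ (Z=39), Sr2+ has 36 e⁻ (Z=38), Rb+ has 36 e⁻ (Z=37), Cs+ has 54 e⁻ (Z=55), I- has 54 e⁻ (Z=53). Ti4+ < Zr4+ (same group, period 4 vs 5); Zr4+ < Y3+ (isoelectronic, higher Z=40 is smaller); Y3+ < Sr2+ (both 36 e⁻, Z=39>38); Sr2+ < Rb+ (isoelectronic, higher Z=38 is smaller); Rb+ < Cs+ (same group, period 5 vs 6); Cs+ < I- (isoelectronic, higher Z=55 is smaller).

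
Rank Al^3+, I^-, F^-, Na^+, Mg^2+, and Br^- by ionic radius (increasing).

Al^3+: 10 e⁻, Z=13, Mg^2+: 10 e⁻, Z=12, Na^+: 10 e⁻, Z=11, F^-: 10 e⁻, Z=9, Br^-: 36 e⁻, Z=35, I^-: 54 e⁻, Z=53. Al^3+ < Mg^2+ (isoelectronic, higher Z=13 is smaller); Mg^2+ < Na^+ (isoelectronic, higher Z=12 is smaller); Na^+ < F^- (isoelectronic, higher Z=11 is smaller); F^- < Br^- (same group, period 2 vs 4); Br^- < I^- (same group, 1 shell fewer).

Al^3+ < Mg^2+ < Na^+ < F^- < Br^- < I^-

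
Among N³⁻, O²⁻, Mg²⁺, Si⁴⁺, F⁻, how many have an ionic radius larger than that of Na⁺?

These species are isoelectronic with 10 electrons. The only difference is the number of protons: Si⁴⁺ (Z=14), Mg²⁺ (Z=12), Na⁺ (Z=11), F⁻ (Z=9), O²⁻ (Z=8), N³⁻ (Z=7). The strongest nuclear pull (Si⁴⁺) gives the smallest ion.
Ordering all of them (including Na⁺) by radius gives Si⁴⁺ < Mg²⁺ < Na⁺ < F⁻ < O²⁻ < N³⁻. That's 3.

3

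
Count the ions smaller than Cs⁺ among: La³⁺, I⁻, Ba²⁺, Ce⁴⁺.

All of these have 54 electrons (isoelectronic). With the same electron cloud, the ion with the most protons pulls it in tightest. Nuclear charges: Ce⁴⁺ (Z=58), La³⁺ (Z=57), Ba²⁺ (Z=56), Cs⁺ (Z=55), I⁻ (Z=53). Highest Z is smallest.
Overall: Ce⁴⁺ < La³⁺ < Ba²⁺ < Cs⁺ < I⁻. Cs⁺ has 3 below it and 1 above. So 3 are smaller.

3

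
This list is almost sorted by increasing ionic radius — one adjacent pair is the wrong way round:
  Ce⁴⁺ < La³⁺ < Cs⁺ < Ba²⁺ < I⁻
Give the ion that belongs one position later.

Compare adjacent ions: they are isoelectronic (54 e⁻) and Ba has more protons than Cs (56 vs 55), making Ba²⁺ smaller — yet in this increasing list Cs⁺ sits before Ba²⁺. Nothing else is reversed, so Cs⁺ should move one place to the right.

Cs⁺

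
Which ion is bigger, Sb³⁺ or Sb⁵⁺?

For a single element, ionic radius drops as positive charge rises — Sb⁵⁺ < Sb³⁺.

Sb³⁺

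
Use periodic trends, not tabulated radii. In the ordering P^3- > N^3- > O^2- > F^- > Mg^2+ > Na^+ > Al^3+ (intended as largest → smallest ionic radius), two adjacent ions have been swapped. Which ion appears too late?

Na^+

The pair Mg^2+, Na^+ is the wrong way round — Mg^2+ and Na^+ share 10 electrons; the higher nuclear charge on Mg (Z=12) contracts it more, so Mg^2+ < Na^+. All other adjacent pairs agree with periodic trends, so Na^+ is the misplaced ion.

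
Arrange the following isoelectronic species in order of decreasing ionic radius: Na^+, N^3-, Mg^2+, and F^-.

N^3- > F^- > Na^+ > Mg^2+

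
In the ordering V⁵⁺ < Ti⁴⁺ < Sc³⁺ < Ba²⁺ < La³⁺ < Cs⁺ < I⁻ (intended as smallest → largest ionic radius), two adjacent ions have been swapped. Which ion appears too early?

Check each adjacent pair. Ba²⁺ and La³⁺ are reversed: both have 54 electrons but Z(La)=57 > Z(Ba)=56, so La³⁺ should be the smaller of the two. No other neighbouring pair contradicts the periodic trends, so Ba²⁺ is the ion listed too early.

Ba²⁺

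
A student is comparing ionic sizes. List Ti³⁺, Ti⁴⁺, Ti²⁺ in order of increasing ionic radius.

Same element, different charge: the more highly charged cation has fewer electrons and a greater effective nuclear charge per electron, making Ti⁴⁺ the smallest.

Ti⁴⁺ < Ti³⁺ < Ti²⁺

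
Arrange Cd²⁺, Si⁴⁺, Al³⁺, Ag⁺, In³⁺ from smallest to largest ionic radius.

Si⁴⁺ < Al³⁺ < In³⁺ < Cd²⁺ < Ag⁺

Si⁴⁺ has 10 e⁻ (Z=14), Al³⁺ has 10 e⁻ (Z=13), In³⁺ has 46 e⁻ (Z=49), Cd²⁺ has 46 e⁻ (Z=48), Ag⁺ has 46 e⁻ (Z=47). Si⁴⁺ < Al³⁺ (isoelectronic, higher Z=14 is smaller); Al³⁺ < In³⁺ (same group, period 3 vs 5); In³⁺ < Cd²⁺ (isoelectronic, higher Z=49 is smaller); Cd²⁺ < Ag⁺ (isoelectronic, higher Z=48 is smaller).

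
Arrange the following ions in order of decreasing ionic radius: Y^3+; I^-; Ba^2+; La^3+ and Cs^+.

Y^3+: 36 e⁻, Z=39, La^3+: 54 e⁻, Z=57, Ba^2+: 54 e⁻, Z=56, Cs^+: 54 e⁻, Z=55, I^-: 54 e⁻, Z=53. Y^3+ < La^3+ (same group, period 5 vs 6); La^3+ < Ba^2+ (isoelectronic, higher Z=57 is smaller); Ba^2+ < Cs^+ (both 54 e⁻, Z=56>55); Cs^+ < I^- (both 54 e⁻, Z=55>53).

I^- > Cs^+ > Ba^2+ > La^3+ > Y^3+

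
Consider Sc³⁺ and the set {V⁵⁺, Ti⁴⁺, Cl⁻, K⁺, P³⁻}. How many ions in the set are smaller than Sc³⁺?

2

All of these have 18 electrons (isoelectronic). With the same electron cloud, the ion with the most protons pulls it in tightest. Nuclear charges: V⁵⁺ (Z=23), Ti⁴⁺ (Z=22), Sc³⁺ (Z=21), K⁺ (Z=19), Cl⁻ (Z=17), P³⁻ (Z=15). Highest Z is smallest.
Relative to Sc³⁺, the ions that are smaller are V⁵⁺, Ti⁴⁺. Count: 2.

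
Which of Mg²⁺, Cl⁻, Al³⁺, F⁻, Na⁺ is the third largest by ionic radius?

Na⁺

Electron counts and nuclear charges: Al³⁺ (Z=13, 10 e⁻), Mg²⁺ (Z=12, 10 e⁻), Na⁺ (Z=11, 10 e⁻), F⁻ (Z=9, 10 e⁻), Cl⁻ (Z=17, 18 e⁻). Al³⁺ < Mg²⁺ (both 10 e⁻, Z=13>12); Mg²⁺ < Na⁺ (isoelectronic, higher Z=12 is smaller); Na⁺ < F⁻ (isoelectronic, higher Z=11 is smaller); F⁻ < Cl⁻ (same group, 1 shell fewer).
Ordering: Al³⁺ < Mg²⁺ < Na⁺ < F⁻ < Cl⁻. The third largest is Na⁺.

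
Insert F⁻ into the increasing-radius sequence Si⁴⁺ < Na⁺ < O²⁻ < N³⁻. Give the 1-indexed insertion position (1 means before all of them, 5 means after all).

3

All of these have 10 electrons (isoelectronic). With the same electron cloud, the ion with the most protons pulls it in tightest. Nuclear charges: Si⁴⁺ (Z=14), Na⁺ (Z=11), F⁻ (Z=9), O²⁻ (Z=8), N³⁻ (Z=7). Highest Z is smallest.
The complete sequence is Si⁴⁺ < Na⁺ < F⁻ < O²⁻ < N³⁻. F⁻ sits at position 3.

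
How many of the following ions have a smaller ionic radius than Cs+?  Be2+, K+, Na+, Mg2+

4

First list Z and electron count for each: Be2+ (Z=4, 2 e⁻), Mg2+ (Z=12, 10 e⁻), Na+ (Z=11, 10 e⁻), K+ (Z=19, 18 e⁻), Cs+ (Z=55, 54 e⁻). Be2+ < Mg2+ (same group, 1 shell fewer); Mg2+ < Na+ (both 10 e⁻, Z=12>11); Na+ < K+ (same group, period 3 vs 4); K+ < Cs+ (same group, 2 shells fewer).
Ordering all of them (including Cs+) by radius gives Be2+ < Mg2+ < Na+ < K+ < Cs+. So 4 are smaller.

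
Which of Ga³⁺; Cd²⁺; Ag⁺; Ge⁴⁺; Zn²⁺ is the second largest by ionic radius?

First list Z and electron count for each: Ge⁴⁺ has 28 e⁻ (Z=32), Ga³⁺ has 28 e⁻ (Z=31), Zn²⁺ has 28 e⁻ (Z=30), Cd²⁺ has 46 e⁻ (Z=48), Ag⁺ has 46 e⁻ (Z=47). Ge⁴⁺ < Ga³⁺ (isoelectronic, higher Z=32 is smaller); Ga³⁺ < Zn²⁺ (both 28 e⁻, Z=31>30); Zn²⁺ < Cd²⁺ (same group, period 4 vs 5); Cd²⁺ < Ag⁺ (isoelectronic, higher Z=48 is smaller).
That gives Ge⁴⁺ < Ga³⁺ < Zn²⁺ < Cd²⁺ < Ag⁺. From the largest end, number 2 is Cd²⁺.

Cd²⁺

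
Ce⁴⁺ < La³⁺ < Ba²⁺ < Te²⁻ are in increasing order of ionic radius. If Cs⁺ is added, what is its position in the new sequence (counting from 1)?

All of these have 54 electrons (isoelectronic). With the same electron cloud, the ion with the most protons pulls it in tightest. Nuclear charges: Ce⁴⁺ (Z=58), La³⁺ (Z=57), Ba²⁺ (Z=56), Cs⁺ (Z=55), Te²⁻ (Z=52). Highest Z is smallest.
Putting Cs⁺ in gives Ce⁴⁺ < La³⁺ < Ba²⁺ < Cs⁺ < Te²⁻; it lands at slot 4.

4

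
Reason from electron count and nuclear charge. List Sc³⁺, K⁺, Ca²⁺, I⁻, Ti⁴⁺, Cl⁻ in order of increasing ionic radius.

Ti⁴⁺ < Sc³⁺ < Ca²⁺ < K⁺ < Cl⁻ < I⁻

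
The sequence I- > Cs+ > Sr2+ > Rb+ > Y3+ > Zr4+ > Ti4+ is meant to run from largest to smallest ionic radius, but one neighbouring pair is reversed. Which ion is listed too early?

Sr2+

Scanning neighbour by neighbour, only Sr2+/Rb+ violates a trend: both have 36 electrons but Z(Sr)=38 > Z(Rb)=37, so Sr2+ should be the smaller of the two. That makes Sr2+ the one sitting a position early relative to where it belongs.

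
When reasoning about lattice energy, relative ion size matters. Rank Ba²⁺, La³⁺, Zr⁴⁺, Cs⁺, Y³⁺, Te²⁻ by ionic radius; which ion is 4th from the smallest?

Ba²⁺

Work out protons and electrons: Zr⁴⁺ has 36 e⁻ (Z=40), Y³⁺ has 36 e⁻ (Z=39), La³⁺ has 54 e⁻ (Z=57), Ba²⁺ has 54 e⁻ (Z=56), Cs⁺ has 54 e⁻ (Z=55), Te²⁻ has 54 e⁻ (Z=52). Zr⁴⁺ < Y³⁺ (isoelectronic, higher Z=40 is smaller); Y³⁺ < La³⁺ (same group, 1 shell fewer); La³⁺ < Ba²⁺ (isoelectronic, higher Z=57 is smaller); Ba²⁺ < Cs⁺ (both 54 e⁻, Z=56>55); Cs⁺ < Te²⁻ (isoelectronic, higher Z=55 is smaller).
So the order is Zr⁴⁺ < Y³⁺ < La³⁺ < Ba²⁺ < Cs⁺ < Te²⁻; the 4th-smallest ion is Ba²⁺.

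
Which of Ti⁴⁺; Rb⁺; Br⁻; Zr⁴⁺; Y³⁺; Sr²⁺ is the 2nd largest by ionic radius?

Rb⁺

First list Z and electron count for each: Ti⁴⁺ has 18 e⁻ (Z=22), Zr⁴⁺ has 36 e⁻ (Z=40), Y³⁺ has 36 e⁻ (Z=39), Sr²⁺ has 36 e⁻ (Z=38), Rb⁺ has 36 e⁻ (Z=37), Br⁻ has 36 e⁻ (Z=35). Ti⁴⁺ < Zr⁴⁺ (same group, period 4 vs 5); Zr⁴⁺ < Y³⁺ (isoelectronic, higher Z=40 is smaller); Y³⁺ < Sr²⁺ (both 36 e⁻, Z=39>38); Sr²⁺ < Rb⁺ (isoelectronic, higher Z=38 is smaller); Rb⁺ < Br⁻ (both 36 e⁻, Z=37>35).
Full ascending order: Ti⁴⁺ < Zr⁴⁺ < Y³⁺ < Sr²⁺ < Rb⁺ < Br⁻. Counting from the largest, position 2 is Rb⁺.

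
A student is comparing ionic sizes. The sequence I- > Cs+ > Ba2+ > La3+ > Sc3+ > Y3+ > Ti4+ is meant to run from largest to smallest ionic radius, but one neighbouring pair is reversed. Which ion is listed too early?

Sc3+

The pair Sc3+, Y3+ is the wrong way round — both in group 3 with the same charge; Sc3+ (period 4) has the smaller radius. All other adjacent pairs agree with periodic trends, so Sc3+ is the misplaced ion.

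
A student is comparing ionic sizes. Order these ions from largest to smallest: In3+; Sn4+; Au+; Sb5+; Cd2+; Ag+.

Au+ > Ag+ > Cd2+ > In3+ > Sn4+ > Sb5+

Electron counts and nuclear charges: Sb5+: 46 e⁻, Z=51, Sn4+: 46 e⁻, Z=50, In3+: 46 e⁻, Z=49, Cd2+: 46 e⁻, Z=48, Ag+: 46 e⁻, Z=47, Au+: 78 e⁻, Z=79. Sb5+ < Sn4+ (isoelectronic, higher Z=51 is smaller); Sn4+ < In3+ (isoelectronic, higher Z=50 is smaller); In3+ < Cd2+ (isoelectronic, higher Z=49 is smaller); Cd2+ < Ag+ (isoelectronic, higher Z=48 is smaller); Ag+ < Au+ (same group, period 5 vs 6).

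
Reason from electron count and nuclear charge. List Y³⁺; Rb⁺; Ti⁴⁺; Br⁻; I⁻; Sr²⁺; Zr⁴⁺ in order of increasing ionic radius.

Tabulating Z and e⁻: Ti⁴⁺: 18 e⁻, Z=22, Zr⁴⁺: 36 e⁻, Z=40, Y³⁺: 36 e⁻, Z=39, Sr²⁺: 36 e⁻, Z=38, Rb⁺: 36 e⁻, Z=37, Br⁻: 36 e⁻, Z=35, I⁻: 54 e⁻, Z=53. Ti⁴⁺ < Zr⁴⁺ (same group, period 4 vs 5); Zr⁴⁺ < Y³⁺ (both 36 e⁻, Z=40>39); Y³⁺ < Sr²⁺ (isoelectronic, higher Z=39 is smaller); Sr²⁺ < Rb⁺ (both 36 e⁻, Z=38>37); Rb⁺ < Br⁻ (both 36 e⁻, Z=37>35); Br⁻ < I⁻ (same group, period 4 vs 5).

Ti⁴⁺ < Zr⁴⁺ < Y³⁺ < Sr²⁺ < Rb⁺ < Br⁻ < I⁻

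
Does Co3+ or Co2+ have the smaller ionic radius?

These are all Co ions. Removing more electrons (higher positive charge) pulls the remaining electrons in closer, so Co3+ is smallest and Co2+ is largest.

Co3+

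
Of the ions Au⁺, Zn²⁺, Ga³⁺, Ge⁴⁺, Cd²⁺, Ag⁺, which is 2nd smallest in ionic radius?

Ga³⁺

Electron counts and nuclear charges: Ge⁴⁺ has 28 e⁻ (Z=32), Ga³⁺ has 28 e⁻ (Z=31), Zn²⁺ has 28 e⁻ (Z=30), Cd²⁺ has 46 e⁻ (Z=48), Ag⁺ has 46 e⁻ (Z=47), Au⁺ has 78 e⁻ (Z=79). Ge⁴⁺ < Ga³⁺ (isoelectronic, higher Z=32 is smaller); Ga³⁺ < Zn²⁺ (isoelectronic, higher Z=31 is smaller); Zn²⁺ < Cd²⁺ (same group, 1 shell fewer); Cd²⁺ < Ag⁺ (both 46 e⁻, Z=48>47); Ag⁺ < Au⁺ (same group, 1 shell fewer).
That gives Ge⁴⁺ < Ga³⁺ < Zn²⁺ < Cd²⁺ < Ag⁺ < Au⁺. From the smallest end, number 2 is Ga³⁺.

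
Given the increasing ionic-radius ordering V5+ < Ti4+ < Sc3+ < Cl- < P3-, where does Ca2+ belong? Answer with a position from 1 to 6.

4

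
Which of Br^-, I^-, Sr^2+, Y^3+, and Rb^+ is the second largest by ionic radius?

First list Z and electron count for each: Y^3+ has 36 e⁻ (Z=39), Sr^2+ has 36 e⁻ (Z=38), Rb^+ has 36 e⁻ (Z=37), Br^- has 36 e⁻ (Z=35), I^- has 54 e⁻ (Z=53). Y^3+ < Sr^2+ (both 36 e⁻, Z=39>38); Sr^2+ < Rb^+ (isoelectronic, higher Z=38 is smaller); Rb^+ < Br^- (both 36 e⁻, Z=37>35); Br^- < I^- (same group, 1 shell fewer).
So the order is Y^3+ < Sr^2+ < Rb^+ < Br^- < I^-; the 2nd-largest ion is Br^-.

Br^-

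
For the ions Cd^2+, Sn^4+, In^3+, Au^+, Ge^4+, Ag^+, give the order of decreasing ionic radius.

Au^+ > Ag^+ > Cd^2+ > In^3+ > Sn^4+ > Ge^4+

Work out protons and electrons: Ge^4+ has 28 e⁻ (Z=32), Sn^4+ has 46 e⁻ (Z=50), In^3+ has 46 e⁻ (Z=49), Cd^2+ has 46 e⁻ (Z=48), Ag^+ has 46 e⁻ (Z=47), Au^+ has 78 e⁻ (Z=79). Ge^4+ < Sn^4+ (same group, 1 shell fewer); Sn^4+ < In^3+ (isoelectronic, higher Z=50 is smaller); In^3+ < Cd^2+ (both 46 e⁻, Z=49>48); Cd^2+ < Ag^+ (isoelectronic, higher Z=48 is smaller); Ag^+ < Au^+ (same group, period 5 vs 6).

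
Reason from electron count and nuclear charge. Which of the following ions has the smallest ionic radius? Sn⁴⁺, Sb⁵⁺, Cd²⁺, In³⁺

Each ion has 46 electrons. The ranking follows nuclear charge in reverse — greater Z gives a smaller radius. Sb⁵⁺ (Z=51), Sn⁴⁺ (Z=50), In³⁺ (Z=49), Cd²⁺ (Z=48).

Sb⁵⁺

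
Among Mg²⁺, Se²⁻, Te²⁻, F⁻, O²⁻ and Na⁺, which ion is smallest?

Mg²⁺

Work out protons and electrons: Mg²⁺ has 10 e⁻ (Z=12), Na⁺ has 10 e⁻ (Z=11), F⁻ has 10 e⁻ (Z=9), O²⁻ has 10 e⁻ (Z=8), Se²⁻ has 36 e⁻ (Z=34), Te²⁻ has 54 e⁻ (Z=52). Mg²⁺ < Na⁺ (both 10 e⁻, Z=12>11); Na⁺ < F⁻ (both 10 e⁻, Z=11>9); F⁻ < O²⁻ (both 10 e⁻, Z=9>8); O²⁻ < Se²⁻ (same group, period 2 vs 4); Se²⁻ < Te²⁻ (same group, period 4 vs 5).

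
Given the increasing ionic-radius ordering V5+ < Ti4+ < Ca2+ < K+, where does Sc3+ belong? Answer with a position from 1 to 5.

3

Each ion has 18 electrons. The ranking follows nuclear charge in reverse — greater Z gives a smaller radius. V5+ (Z=23), Ti4+ (Z=22), Sc3+ (Z=21), Ca2+ (Z=20), K+ (Z=19).
With Sc3+ included the full order is V5+ < Ti4+ < Sc3+ < Ca2+ < K+, so it takes position 3.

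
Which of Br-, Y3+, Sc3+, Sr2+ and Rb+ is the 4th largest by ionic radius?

Tabulating Z and e⁻: Sc3+ has 18 e⁻ (Z=21), Y3+ has 36 e⁻ (Z=39), Sr2+ has 36 e⁻ (Z=38), Rb+ has 36 e⁻ (Z=37), Br- has 36 e⁻ (Z=35). Sc3+ < Y3+ (same group, period 4 vs 5); Y3+ < Sr2+ (isoelectronic, higher Z=39 is smaller); Sr2+ < Rb+ (isoelectronic, higher Z=38 is smaller); Rb+ < Br- (both 36 e⁻, Z=37>35).
Full ascending order: Sc3+ < Y3+ < Sr2+ < Rb+ < Br-. Counting from the largest, position 4 is Y3+.

Y3+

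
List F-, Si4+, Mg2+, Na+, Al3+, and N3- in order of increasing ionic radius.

Si4+ < Al3+ < Mg2+ < Na+ < F- < N3-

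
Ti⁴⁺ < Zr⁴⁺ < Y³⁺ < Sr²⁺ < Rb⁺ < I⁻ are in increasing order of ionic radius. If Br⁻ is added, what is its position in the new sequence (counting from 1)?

6

Electron counts and nuclear charges: Ti⁴⁺ has 18 e⁻ (Z=22), Zr⁴⁺ has 36 e⁻ (Z=40), Y³⁺ has 36 e⁻ (Z=39), Sr²⁺ has 36 e⁻ (Z=38), Rb⁺ has 36 e⁻ (Z=37), Br⁻ has 36 e⁻ (Z=35), I⁻ has 54 e⁻ (Z=53). Ti⁴⁺ < Zr⁴⁺ (same group, period 4 vs 5); Zr⁴⁺ < Y³⁺ (isoelectronic, higher Z=40 is smaller); Y³⁺ < Sr²⁺ (both 36 e⁻, Z=39>38); Sr²⁺ < Rb⁺ (both 36 e⁻, Z=38>37); Rb⁺ < Br⁻ (both 36 e⁻, Z=37>35); Br⁻ < I⁻ (same group, period 4 vs 5).
Putting Br⁻ in gives Ti⁴⁺ < Zr⁴⁺ < Y³⁺ < Sr²⁺ < Rb⁺ < Br⁻ < I⁻; it lands at slot 6.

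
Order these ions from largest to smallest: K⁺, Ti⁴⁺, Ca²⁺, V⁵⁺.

K⁺ > Ca²⁺ > Ti⁴⁺ > V⁵⁺

Each ion has 18 electrons. The ranking follows nuclear charge in reverse — greater Z gives a smaller radius. V⁵⁺ (Z=23), Ti⁴⁺ (Z=22), Ca²⁺ (Z=20), K⁺ (Z=19).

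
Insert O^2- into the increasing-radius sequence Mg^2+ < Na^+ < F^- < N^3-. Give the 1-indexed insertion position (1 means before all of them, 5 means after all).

4

Isoelectronic series (10 e⁻ each). Size is set by nuclear charge: more protons means a smaller ion. Mg^2+ (Z=12), Na^+ (Z=11), F^- (Z=9), O^2- (Z=8), N^3- (Z=7).
Merged order: Mg^2+ < Na^+ < F^- < O^2- < N^3- — O^2- is number 4.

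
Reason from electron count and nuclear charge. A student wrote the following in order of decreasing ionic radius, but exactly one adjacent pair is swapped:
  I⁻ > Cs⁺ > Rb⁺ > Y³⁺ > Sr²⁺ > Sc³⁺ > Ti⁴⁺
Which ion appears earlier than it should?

The pair Y³⁺, Sr²⁺ is the wrong way round — they are isoelectronic (36 e⁻) and Y has more protons than Sr (39 vs 38), making Y³⁺ smaller. All other adjacent pairs agree with periodic trends, so Y³⁺ is the misplaced ion.

Y³⁺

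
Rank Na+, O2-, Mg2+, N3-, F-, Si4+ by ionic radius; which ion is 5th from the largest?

Mg2+

Each ion has 10 electrons. The ranking follows nuclear charge in reverse — greater Z gives a smaller radius. Si4+ (Z=14), Mg2+ (Z=12), Na+ (Z=11), F- (Z=9), O2- (Z=8), N3- (Z=7).
So the order is Si4+ < Mg2+ < Na+ < F- < O2- < N3-; the 5th-largest ion is Mg2+.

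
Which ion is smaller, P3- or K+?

K+

Isoelectronic series (18 e⁻ each). Size is set by nuclear charge: more protons means a smaller ion. K+ (Z=19), P3- (Z=15).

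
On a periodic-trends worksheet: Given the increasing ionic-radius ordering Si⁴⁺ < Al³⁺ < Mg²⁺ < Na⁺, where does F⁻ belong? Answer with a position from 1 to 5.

These species are isoelectronic with 10 electrons. The only difference is the number of protons: Si⁴⁺ (Z=14), Al³⁺ (Z=13), Mg²⁺ (Z=12), Na⁺ (Z=11), F⁻ (Z=9). The strongest nuclear pull (Si⁴⁺) gives the smallest ion.
With F⁻ included the full order is Si⁴⁺ < Al³⁺ < Mg²⁺ < Na⁺ < F⁻, so it takes position 5.

5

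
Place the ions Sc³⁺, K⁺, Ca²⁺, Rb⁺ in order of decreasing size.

Work out protons and electrons: Sc³⁺: 18 e⁻, Z=21, Ca²⁺: 18 e⁻, Z=20, K⁺: 18 e⁻, Z=19, Rb⁺: 36 e⁻, Z=37. Sc³⁺ < Ca²⁺ (both 18 e⁻, Z=21>20); Ca²⁺ < K⁺ (both 18 e⁻, Z=20>19); K⁺ < Rb⁺ (same group, 1 shell fewer).

Rb⁺ > K⁺ > Ca²⁺ > Sc³⁺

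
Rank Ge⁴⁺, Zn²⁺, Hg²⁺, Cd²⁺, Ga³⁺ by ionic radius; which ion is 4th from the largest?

Ga³⁺

Work out protons and electrons: Ge⁴⁺ has 28 e⁻ (Z=32), Ga³⁺ has 28 e⁻ (Z=31), Zn²⁺ has 28 e⁻ (Z=30), Cd²⁺ has 46 e⁻ (Z=48), Hg²⁺ has 78 e⁻ (Z=80). Ge⁴⁺ < Ga³⁺ (both 28 e⁻, Z=32>31); Ga³⁺ < Zn²⁺ (both 28 e⁻, Z=31>30); Zn²⁺ < Cd²⁺ (same group, period 4 vs 5); Cd²⁺ < Hg²⁺ (same group, period 5 vs 6).
Full ascending order: Ge⁴⁺ < Ga³⁺ < Zn²⁺ < Cd²⁺ < Hg²⁺. Counting from the largest, position 4 is Ga³⁺.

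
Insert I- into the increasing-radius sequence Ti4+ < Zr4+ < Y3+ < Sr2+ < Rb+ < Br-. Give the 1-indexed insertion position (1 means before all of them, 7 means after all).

Work out protons and electrons: Ti4+: 18 e⁻, Z=22, Zr4+: 36 e⁻, Z=40, Y3+: 36 e⁻, Z=39, Sr2+: 36 e⁻, Z=38, Rb+: 36 e⁻, Z=37, Br-: 36 e⁻, Z=35, I-: 54 e⁻, Z=53. Ti4+ < Zr4+ (same group, 1 shell fewer); Zr4+ < Y3+ (isoelectronic, higher Z=40 is smaller); Y3+ < Sr2+ (isoelectronic, higher Z=39 is smaller); Sr2+ < Rb+ (both 36 e⁻, Z=38>37); Rb+ < Br- (isoelectronic, higher Z=37 is smaller); Br- < I- (same group, period 4 vs 5).
Putting I- in gives Ti4+ < Zr4+ < Y3+ < Sr2+ < Rb+ < Br- < I-; it lands at slot 7.

7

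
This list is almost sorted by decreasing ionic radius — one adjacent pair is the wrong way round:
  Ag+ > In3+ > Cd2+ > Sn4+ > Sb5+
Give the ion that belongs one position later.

Check each adjacent pair. In3+ and Cd2+ are reversed: they are isoelectronic (46 e⁻) and In has more protons than Cd (49 vs 48), making In3+ smaller. No other neighbouring pair contradicts the periodic trends, so In3+ is the ion listed too early.

In3+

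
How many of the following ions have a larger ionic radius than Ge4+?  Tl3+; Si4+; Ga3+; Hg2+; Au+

4

Si4+: 10 e⁻, Z=14, Ge4+: 28 e⁻, Z=32, Ga3+: 28 e⁻, Z=31, Tl3+: 78 e⁻, Z=81, Hg2+: 78 e⁻, Z=80, Au+: 78 e⁻, Z=79. Si4+ < Ge4+ (same group, 1 shell fewer); Ge4+ < Ga3+ (isoelectronic, higher Z=32 is smaller); Ga3+ < Tl3+ (same group, 2 shells fewer); Tl3+ < Hg2+ (isoelectronic, higher Z=81 is smaller); Hg2+ < Au+ (isoelectronic, higher Z=80 is smaller).
Overall: Si4+ < Ge4+ < Ga3+ < Tl3+ < Hg2+ < Au+. Ge4+ has 1 below it and 4 above. So 4 are larger.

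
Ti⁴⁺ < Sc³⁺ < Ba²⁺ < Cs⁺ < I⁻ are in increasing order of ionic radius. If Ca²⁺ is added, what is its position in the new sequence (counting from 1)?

Ti⁴⁺: 18 e⁻, Z=22, Sc³⁺: 18 e⁻, Z=21, Ca²⁺: 18 e⁻, Z=20, Ba²⁺: 54 e⁻, Z=56, Cs⁺: 54 e⁻, Z=55, I⁻: 54 e⁻, Z=53. Ti⁴⁺ < Sc³⁺ (both 18 e⁻, Z=22>21); Sc³⁺ < Ca²⁺ (isoelectronic, higher Z=21 is smaller); Ca²⁺ < Ba²⁺ (same group, 2 shells fewer); Ba²⁺ < Cs⁺ (isoelectronic, higher Z=56 is smaller); Cs⁺ < I⁻ (isoelectronic, higher Z=55 is smaller).
Merged order: Ti⁴⁺ < Sc³⁺ < Ca²⁺ < Ba²⁺ < Cs⁺ < I⁻ — Ca²⁺ is number 3.

3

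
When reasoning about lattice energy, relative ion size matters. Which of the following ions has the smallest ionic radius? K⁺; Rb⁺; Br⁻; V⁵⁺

V⁵⁺ has 18 e⁻ (Z=23), K⁺ has 18 e⁻ (Z=19), Rb⁺ has 36 e⁻ (Z=37), Br⁻ has 36 e⁻ (Z=35). V⁵⁺ < K⁺ (isoelectronic, higher Z=23 is smaller); K⁺ < Rb⁺ (same group, 1 shell fewer); Rb⁺ < Br⁻ (both 36 e⁻, Z=37>35).

V⁵⁺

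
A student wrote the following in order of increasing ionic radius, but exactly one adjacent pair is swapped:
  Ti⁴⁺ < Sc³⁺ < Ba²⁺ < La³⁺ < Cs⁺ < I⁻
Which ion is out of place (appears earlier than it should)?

Compare adjacent ions: both have 54 electrons but Z(La)=57 > Z(Ba)=56, so La³⁺ should be the smaller of the two — yet in this increasing list Ba²⁺ sits before La³⁺. Nothing else is reversed, so Ba²⁺ should move one place to the right.

Ba²⁺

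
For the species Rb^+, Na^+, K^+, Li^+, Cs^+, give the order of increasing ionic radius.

These ions sit in one column with identical charge. Each step down the periodic table adds a principal shell, increasing the radius.

Li^+ < Na^+ < K^+ < Rb^+ < Cs^+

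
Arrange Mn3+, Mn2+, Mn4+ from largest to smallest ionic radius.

For a single element, ionic radius drops as positive charge rises — Mn4+ < Mn2+.

Mn2+ > Mn3+ > Mn4+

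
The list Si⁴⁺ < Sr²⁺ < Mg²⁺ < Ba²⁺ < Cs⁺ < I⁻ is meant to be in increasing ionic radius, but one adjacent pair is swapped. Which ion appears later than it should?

Compare adjacent ions: both in group 2 with the same charge; Mg²⁺ (period 3) has the smaller radius — yet in this increasing list Sr²⁺ sits before Mg²⁺. Nothing else is reversed, so Mg²⁺ should move one place to the left.

Mg²⁺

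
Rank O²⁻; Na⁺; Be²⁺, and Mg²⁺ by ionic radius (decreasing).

Be²⁺ (Z=4, 2 e⁻), Mg²⁺ (Z=12, 10 e⁻), Na⁺ (Z=11, 10 e⁻), O²⁻ (Z=8, 10 e⁻). Be²⁺ < Mg²⁺ (same group, 1 shell fewer); Mg²⁺ < Na⁺ (isoelectronic, higher Z=12 is smaller); Na⁺ < O²⁻ (isoelectronic, higher Z=11 is smaller).

O²⁻ > Na⁺ > Mg²⁺ > Be²⁺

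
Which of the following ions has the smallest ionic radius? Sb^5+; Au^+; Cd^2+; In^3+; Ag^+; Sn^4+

Sb^5+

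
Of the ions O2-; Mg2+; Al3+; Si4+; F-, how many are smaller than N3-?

Isoelectronic series (10 e⁻ each). Size is set by nuclear charge: more protons means a smaller ion. Si4+ (Z=14), Al3+ (Z=13), Mg2+ (Z=12), F- (Z=9), O2- (Z=8), N3- (Z=7).
Relative to N3-, the ions that are smaller are Si4+, Al3+, Mg2+, F-, O2-. Count: 5.

5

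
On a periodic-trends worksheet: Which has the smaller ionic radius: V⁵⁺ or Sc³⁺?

V⁵⁺

Isoelectronic series (18 e⁻ each). Size is set by nuclear charge: more protons means a smaller ion. V⁵⁺ (Z=23), Sc³⁺ (Z=21).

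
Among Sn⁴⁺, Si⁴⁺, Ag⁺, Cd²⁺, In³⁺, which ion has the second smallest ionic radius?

Sn⁴⁺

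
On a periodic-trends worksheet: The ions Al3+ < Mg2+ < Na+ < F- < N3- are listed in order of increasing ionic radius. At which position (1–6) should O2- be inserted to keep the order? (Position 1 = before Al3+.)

5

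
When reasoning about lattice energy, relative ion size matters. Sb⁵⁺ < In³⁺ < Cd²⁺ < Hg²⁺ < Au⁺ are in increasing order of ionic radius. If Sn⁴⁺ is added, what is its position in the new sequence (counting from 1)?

2

Tabulating Z and e⁻: Sb⁵⁺ has 46 e⁻ (Z=51), Sn⁴⁺ has 46 e⁻ (Z=50), In³⁺ has 46 e⁻ (Z=49), Cd²⁺ has 46 e⁻ (Z=48), Hg²⁺ has 78 e⁻ (Z=80), Au⁺ has 78 e⁻ (Z=79). Sb⁵⁺ < Sn⁴⁺ (isoelectronic, higher Z=51 is smaller); Sn⁴⁺ < In³⁺ (isoelectronic, higher Z=50 is smaller); In³⁺ < Cd²⁺ (both 46 e⁻, Z=49>48); Cd²⁺ < Hg²⁺ (same group, period 5 vs 6); Hg²⁺ < Au⁺ (both 78 e⁻, Z=80>79).
Putting Sn⁴⁺ in gives Sb⁵⁺ < Sn⁴⁺ < In³⁺ < Cd²⁺ < Hg²⁺ < Au⁺; it lands at slot 2.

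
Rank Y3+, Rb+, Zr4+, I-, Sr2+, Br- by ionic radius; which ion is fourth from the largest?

Sr2+

First list Z and electron count for each: Zr4+: 36 e⁻, Z=40, Y3+: 36 e⁻, Z=39, Sr2+: 36 e⁻, Z=38, Rb+: 36 e⁻, Z=37, Br-: 36 e⁻, Z=35, I-: 54 e⁻, Z=53. Zr4+ < Y3+ (both 36 e⁻, Z=40>39); Y3+ < Sr2+ (isoelectronic, higher Z=39 is smaller); Sr2+ < Rb+ (both 36 e⁻, Z=38>37); Rb+ < Br- (isoelectronic, higher Z=37 is smaller); Br- < I- (same group, 1 shell fewer).
Ordering: Zr4+ < Y3+ < Sr2+ < Rb+ < Br- < I-. The fourth largest is Sr2+.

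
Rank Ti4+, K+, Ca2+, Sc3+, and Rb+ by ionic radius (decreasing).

Rb+ > K+ > Ca2+ > Sc3+ > Ti4+

Work out protons and electrons: Ti4+: 18 e⁻, Z=22, Sc3+: 18 e⁻, Z=21, Ca2+: 18 e⁻, Z=20, K+: 18 e⁻, Z=19, Rb+: 36 e⁻, Z=37. Ti4+ < Sc3+ (isoelectronic, higher Z=22 is smaller); Sc3+ < Ca2+ (isoelectronic, higher Z=21 is smaller); Ca2+ < K+ (isoelectronic, higher Z=20 is smaller); K+ < Rb+ (same group, period 4 vs 5).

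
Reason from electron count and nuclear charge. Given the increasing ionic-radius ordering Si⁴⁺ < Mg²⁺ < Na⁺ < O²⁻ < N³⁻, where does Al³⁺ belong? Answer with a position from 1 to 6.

All of these have 10 electrons (isoelectronic). With the same electron cloud, the ion with the most protons pulls it in tightest. Nuclear charges: Si⁴⁺ (Z=14), Al³⁺ (Z=13), Mg²⁺ (Z=12), Na⁺ (Z=11), O²⁻ (Z=8), N³⁻ (Z=7). Highest Z is smallest.
Merged order: Si⁴⁺ < Al³⁺ < Mg²⁺ < Na⁺ < O²⁻ < N³⁻ — Al³⁺ is number 2.

2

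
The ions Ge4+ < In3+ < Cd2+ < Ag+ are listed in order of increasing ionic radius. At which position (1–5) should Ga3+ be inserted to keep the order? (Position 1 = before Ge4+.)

Tabulating Z and e⁻: Ge4+ has 28 e⁻ (Z=32), Ga3+ has 28 e⁻ (Z=31), In3+ has 46 e⁻ (Z=49), Cd2+ has 46 e⁻ (Z=48), Ag+ has 46 e⁻ (Z=47). Ge4+ < Ga3+ (both 28 e⁻, Z=32>31); Ga3+ < In3+ (same group, 1 shell fewer); In3+ < Cd2+ (isoelectronic, higher Z=49 is smaller); Cd2+ < Ag+ (both 46 e⁻, Z=48>47).
Putting Ga3+ in gives Ge4+ < Ga3+ < In3+ < Cd2+ < Ag+; it lands at slot 2.

2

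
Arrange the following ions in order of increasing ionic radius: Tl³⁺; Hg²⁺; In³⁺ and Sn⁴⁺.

Work out protons and electrons: Sn⁴⁺ (Z=50, 46 e⁻), In³⁺ (Z=49, 46 e⁻), Tl³⁺ (Z=81, 78 e⁻), Hg²⁺ (Z=80, 78 e⁻). Sn⁴⁺ < In³⁺ (isoelectronic, higher Z=50 is smaller); In³⁺ < Tl³⁺ (same group, period 5 vs 6); Tl³⁺ < Hg²⁺ (both 78 e⁻, Z=81>80).

Sn⁴⁺ < In³⁺ < Tl³⁺ < Hg²⁺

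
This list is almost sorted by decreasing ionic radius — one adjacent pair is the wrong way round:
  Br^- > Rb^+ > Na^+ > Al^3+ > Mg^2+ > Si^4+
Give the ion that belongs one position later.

Scanning neighbour by neighbour, only Al^3+/Mg^2+ violates a trend: they are isoelectronic (10 e⁻) and Al has more protons than Mg (13 vs 12), making Al^3+ smaller. That makes Al^3+ the one sitting a position early relative to where it belongs.

Al^3+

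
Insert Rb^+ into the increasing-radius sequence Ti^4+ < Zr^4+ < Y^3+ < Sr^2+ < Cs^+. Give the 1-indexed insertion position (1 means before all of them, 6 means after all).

Work out protons and electrons: Ti^4+ (Z=22, 18 e⁻), Zr^4+ (Z=40, 36 e⁻), Y^3+ (Z=39, 36 e⁻), Sr^2+ (Z=38, 36 e⁻), Rb^+ (Z=37, 36 e⁻), Cs^+ (Z=55, 54 e⁻). Ti^4+ < Zr^4+ (same group, period 4 vs 5); Zr^4+ < Y^3+ (isoelectronic, higher Z=40 is smaller); Y^3+ < Sr^2+ (isoelectronic, higher Z=39 is smaller); Sr^2+ < Rb^+ (isoelectronic, higher Z=38 is smaller); Rb^+ < Cs^+ (same group, period 5 vs 6).
With Rb^+ included the full order is Ti^4+ < Zr^4+ < Y^3+ < Sr^2+ < Rb^+ < Cs^+, so it takes position 5.

5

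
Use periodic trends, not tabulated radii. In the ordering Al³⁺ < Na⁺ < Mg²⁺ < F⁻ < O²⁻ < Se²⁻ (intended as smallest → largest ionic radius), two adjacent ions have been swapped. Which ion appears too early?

The pair Na⁺, Mg²⁺ is the wrong way round — they are isoelectronic (10 e⁻) and Mg has more protons than Na (12 vs 11), making Mg²⁺ smaller. All other adjacent pairs agree with periodic trends, so Na⁺ is the misplaced ion.

Na⁺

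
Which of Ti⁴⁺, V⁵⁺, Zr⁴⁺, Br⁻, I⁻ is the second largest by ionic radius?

V⁵⁺: 18 e⁻, Z=23, Ti⁴⁺: 18 e⁻, Z=22, Zr⁴⁺: 36 e⁻, Z=40, Br⁻: 36 e⁻, Z=35, I⁻: 54 e⁻, Z=53. V⁵⁺ < Ti⁴⁺ (both 18 e⁻, Z=23>22); Ti⁴⁺ < Zr⁴⁺ (same group, 1 shell fewer); Zr⁴⁺ < Br⁻ (both 36 e⁻, Z=40>35); Br⁻ < I⁻ (same group, 1 shell fewer).
Full ascending order: V⁵⁺ < Ti⁴⁺ < Zr⁴⁺ < Br⁻ < I⁻. Counting from the largest, position 2 is Br⁻.

Br⁻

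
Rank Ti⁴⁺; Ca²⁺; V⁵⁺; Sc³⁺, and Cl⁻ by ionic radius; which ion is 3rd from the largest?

Sc³⁺

All of these have 18 electrons (isoelectronic). With the same electron cloud, the ion with the most protons pulls it in tightest. Nuclear charges: V⁵⁺ (Z=23), Ti⁴⁺ (Z=22), Sc³⁺ (Z=21), Ca²⁺ (Z=20), Cl⁻ (Z=17). Highest Z is smallest.
Ordering: V⁵⁺ < Ti⁴⁺ < Sc³⁺ < Ca²⁺ < Cl⁻. The 3rd largest is Sc³⁺.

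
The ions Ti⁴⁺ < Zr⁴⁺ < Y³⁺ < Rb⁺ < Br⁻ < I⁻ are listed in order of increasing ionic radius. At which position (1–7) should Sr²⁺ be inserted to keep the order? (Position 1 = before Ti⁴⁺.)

4

First list Z and electron count for each: Ti⁴⁺ has 18 e⁻ (Z=22), Zr⁴⁺ has 36 e⁻ (Z=40), Y³⁺ has 36 e⁻ (Z=39), Sr²⁺ has 36 e⁻ (Z=38), Rb⁺ has 36 e⁻ (Z=37), Br⁻ has 36 e⁻ (Z=35), I⁻ has 54 e⁻ (Z=53). Ti⁴⁺ < Zr⁴⁺ (same group, period 4 vs 5); Zr⁴⁺ < Y³⁺ (both 36 e⁻, Z=40>39); Y³⁺ < Sr²⁺ (isoelectronic, higher Z=39 is smaller); Sr²⁺ < Rb⁺ (isoelectronic, higher Z=38 is smaller); Rb⁺ < Br⁻ (isoelectronic, higher Z=37 is smaller); Br⁻ < I⁻ (same group, 1 shell fewer).
The complete sequence is Ti⁴⁺ < Zr⁴⁺ < Y³⁺ < Sr²⁺ < Rb⁺ < Br⁻ < I⁻. Sr²⁺ sits at position 4.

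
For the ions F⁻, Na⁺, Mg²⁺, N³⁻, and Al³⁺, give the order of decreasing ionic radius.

N³⁻ > F⁻ > Na⁺ > Mg²⁺ > Al³⁺

All of these have 10 electrons (isoelectronic). With the same electron cloud, the ion with the most protons pulls it in tightest. Nuclear charges: Al³⁺ (Z=13), Mg²⁺ (Z=12), Na⁺ (Z=11), F⁻ (Z=9), N³⁻ (Z=7). Highest Z is smallest.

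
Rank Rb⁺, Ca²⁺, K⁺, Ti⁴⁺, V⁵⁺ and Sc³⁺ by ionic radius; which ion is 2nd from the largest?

Electron counts and nuclear charges: V⁵⁺: 18 e⁻, Z=23, Ti⁴⁺: 18 e⁻, Z=22, Sc³⁺: 18 e⁻, Z=21, Ca²⁺: 18 e⁻, Z=20, K⁺: 18 e⁻, Z=19, Rb⁺: 36 e⁻, Z=37. V⁵⁺ < Ti⁴⁺ (both 18 e⁻, Z=23>22); Ti⁴⁺ < Sc³⁺ (both 18 e⁻, Z=22>21); Sc³⁺ < Ca²⁺ (both 18 e⁻, Z=21>20); Ca²⁺ < K⁺ (isoelectronic, higher Z=20 is smaller); K⁺ < Rb⁺ (same group, 1 shell fewer).
Ordering: V⁵⁺ < Ti⁴⁺ < Sc³⁺ < Ca²⁺ < K⁺ < Rb⁺. The 2nd largest is K⁺.

K⁺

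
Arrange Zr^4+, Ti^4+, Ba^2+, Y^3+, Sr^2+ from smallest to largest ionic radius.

Ti^4+ < Zr^4+ < Y^3+ < Sr^2+ < Ba^2+

First list Z and electron count for each: Ti^4+: 18 e⁻, Z=22, Zr^4+: 36 e⁻, Z=40, Y^3+: 36 e⁻, Z=39, Sr^2+: 36 e⁻, Z=38, Ba^2+: 54 e⁻, Z=56. Ti^4+ < Zr^4+ (same group, period 4 vs 5); Zr^4+ < Y^3+ (isoelectronic, higher Z=40 is smaller); Y^3+ < Sr^2+ (both 36 e⁻, Z=39>38); Sr^2+ < Ba^2+ (same group, period 5 vs 6).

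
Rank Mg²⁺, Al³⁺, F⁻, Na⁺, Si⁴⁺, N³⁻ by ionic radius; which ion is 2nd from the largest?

F⁻

Each ion has 10 electrons. The ranking follows nuclear charge in reverse — greater Z gives a smaller radius. Si⁴⁺ (Z=14), Al³⁺ (Z=13), Mg²⁺ (Z=12), Na⁺ (Z=11), F⁻ (Z=9), N³⁻ (Z=7).
That gives Si⁴⁺ < Al³⁺ < Mg²⁺ < Na⁺ < F⁻ < N³⁻. From the largest end, number 2 is F⁻.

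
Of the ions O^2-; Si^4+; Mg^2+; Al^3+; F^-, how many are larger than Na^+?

All of these have 10 electrons (isoelectronic). With the same electron cloud, the ion with the most protons pulls it in tightest. Nuclear charges: Si^4+ (Z=14), Al^3+ (Z=13), Mg^2+ (Z=12), Na^+ (Z=11), F^- (Z=9), O^2- (Z=8). Highest Z is smallest.
Placing each against Na^+: smaller — Si^4+, Al^3+, Mg^2+; larger — F^-, O^2-. So 2 are larger.

2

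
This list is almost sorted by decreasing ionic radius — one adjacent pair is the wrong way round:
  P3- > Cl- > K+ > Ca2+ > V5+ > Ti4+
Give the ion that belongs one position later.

Compare adjacent ions: V5+ and Ti4+ share 18 electrons; the higher nuclear charge on V (Z=23) contracts it more, so V5+ < Ti4+ — yet in this decreasing list V5+ sits before Ti4+. Nothing else is reversed, so V5+ should move one place to the right.

V5+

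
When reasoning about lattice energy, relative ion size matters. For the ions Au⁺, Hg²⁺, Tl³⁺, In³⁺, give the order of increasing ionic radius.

In³⁺ < Tl³⁺ < Hg²⁺ < Au⁺

In³⁺: 46 e⁻, Z=49, Tl³⁺: 78 e⁻, Z=81, Hg²⁺: 78 e⁻, Z=80, Au⁺: 78 e⁻, Z=79. In³⁺ < Tl³⁺ (same group, period 5 vs 6); Tl³⁺ < Hg²⁺ (isoelectronic, higher Z=81 is smaller); Hg²⁺ < Au⁺ (isoelectronic, higher Z=80 is smaller).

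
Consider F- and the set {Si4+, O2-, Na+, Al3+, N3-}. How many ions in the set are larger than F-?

All of these have 10 electrons (isoelectronic). With the same electron cloud, the ion with the most protons pulls it in tightest. Nuclear charges: Si4+ (Z=14), Al3+ (Z=13), Na+ (Z=11), F- (Z=9), O2- (Z=8), N3- (Z=7). Highest Z is smallest.
Relative to F-, the ions that are larger are O2-, N3-. Count: 2.

2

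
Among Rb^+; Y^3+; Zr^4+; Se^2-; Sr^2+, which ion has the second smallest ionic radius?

All of these have 36 electrons (isoelectronic). With the same electron cloud, the ion with the most protons pulls it in tightest. Nuclear charges: Zr^4+ (Z=40), Y^3+ (Z=39), Sr^2+ (Z=38), Rb^+ (Z=37), Se^2- (Z=34). Highest Z is smallest.
Full ascending order: Zr^4+ < Y^3+ < Sr^2+ < Rb^+ < Se^2-. Counting from the smallest, position 2 is Y^3+.

Y^3+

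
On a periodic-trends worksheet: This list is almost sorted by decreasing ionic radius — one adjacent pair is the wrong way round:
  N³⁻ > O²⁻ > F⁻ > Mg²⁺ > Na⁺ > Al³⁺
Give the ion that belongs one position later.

Mg²⁺

Compare adjacent ions: Mg²⁺ and Na⁺ share 10 electrons; the higher nuclear charge on Mg (Z=12) contracts it more, so Mg²⁺ < Na⁺ — yet in this decreasing list Mg²⁺ sits before Na⁺. Nothing else is reversed, so Mg²⁺ should move one place to the right.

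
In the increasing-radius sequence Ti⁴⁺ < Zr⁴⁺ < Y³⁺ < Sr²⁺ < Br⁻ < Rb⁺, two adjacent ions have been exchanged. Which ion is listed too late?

Compare adjacent ions: Rb⁺ and Br⁻ share 36 electrons; the higher nuclear charge on Rb (Z=37) contracts it more, so Rb⁺ < Br⁻ — yet in this increasing list Br⁻ sits before Rb⁺. Nothing else is reversed, so Rb⁺ should move one place to the left.

Rb⁺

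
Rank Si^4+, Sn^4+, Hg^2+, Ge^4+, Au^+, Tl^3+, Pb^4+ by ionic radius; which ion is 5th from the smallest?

Tl^3+

Si^4+ (Z=14, 10 e⁻), Ge^4+ (Z=32, 28 e⁻), Sn^4+ (Z=50, 46 e⁻), Pb^4+ (Z=82, 78 e⁻), Tl^3+ (Z=81, 78 e⁻), Hg^2+ (Z=80, 78 e⁻), Au^+ (Z=79, 78 e⁻). Si^4+ < Ge^4+ (same group, period 3 vs 4); Ge^4+ < Sn^4+ (same group, period 4 vs 5); Sn^4+ < Pb^4+ (same group, period 5 vs 6); Pb^4+ < Tl^3+ (both 78 e⁻, Z=82>81); Tl^3+ < Hg^2+ (isoelectronic, higher Z=81 is smaller); Hg^2+ < Au^+ (isoelectronic, higher Z=80 is smaller).
So the order is Si^4+ < Ge^4+ < Sn^4+ < Pb^4+ < Tl^3+ < Hg^2+ < Au^+; the 5th-smallest ion is Tl^3+.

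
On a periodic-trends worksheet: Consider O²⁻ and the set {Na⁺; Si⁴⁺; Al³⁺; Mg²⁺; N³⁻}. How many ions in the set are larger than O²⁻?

1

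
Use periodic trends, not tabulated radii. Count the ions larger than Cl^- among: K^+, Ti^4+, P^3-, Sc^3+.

1

Each ion has 18 electrons. The ranking follows nuclear charge in reverse — greater Z gives a smaller radius. Ti^4+ (Z=22), Sc^3+ (Z=21), K^+ (Z=19), Cl^- (Z=17), P^3- (Z=15).
Ordering all of them (including Cl^-) by radius gives Ti^4+ < Sc^3+ < K^+ < Cl^- < P^3-. Count: 1.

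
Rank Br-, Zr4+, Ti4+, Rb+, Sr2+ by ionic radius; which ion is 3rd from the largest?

Sr2+

Tabulating Z and e⁻: Ti4+ (Z=22, 18 e⁻), Zr4+ (Z=40, 36 e⁻), Sr2+ (Z=38, 36 e⁻), Rb+ (Z=37, 36 e⁻), Br- (Z=35, 36 e⁻). Ti4+ < Zr4+ (same group, period 4 vs 5); Zr4+ < Sr2+ (isoelectronic, higher Z=40 is smaller); Sr2+ < Rb+ (isoelectronic, higher Z=38 is smaller); Rb+ < Br- (both 36 e⁻, Z=37>35).
So the order is Ti4+ < Zr4+ < Sr2+ < Rb+ < Br-; the 3rd-largest ion is Sr2+.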